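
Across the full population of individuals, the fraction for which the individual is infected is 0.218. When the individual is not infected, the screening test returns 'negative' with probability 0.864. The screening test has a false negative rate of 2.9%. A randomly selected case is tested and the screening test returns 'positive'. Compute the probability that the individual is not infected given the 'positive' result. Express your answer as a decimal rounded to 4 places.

P(¬H | E) ≈ 0.3344

Let H be the event that the individual is infected. P(H) = 0.218, so P(¬H) = 0.782. With E the 'positive' result, P(E|H) = 0.971 and P(E|¬H) = 0.136.
P(E) = 0.971·0.218 + 0.136·0.782 = 0.21168 + 0.10635 = 0.31803.
By Bayes' theorem, P(H|E) = 0.21168 / 0.31803 = 0.6656. Hence P(¬H|E) = 1 − 0.6656 = 0.3344.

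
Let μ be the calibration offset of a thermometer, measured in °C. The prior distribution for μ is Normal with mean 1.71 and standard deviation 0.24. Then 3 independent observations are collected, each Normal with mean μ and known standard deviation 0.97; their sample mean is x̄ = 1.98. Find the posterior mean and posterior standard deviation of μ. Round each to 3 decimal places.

Posterior mean ≈ 1.752; posterior SD ≈ 0.221

Prior precision 1/τ₀² = 1/0.24² = 17.3611; data precision n/σ² = 3/0.97² = 3.18844.
Posterior precision = 17.3611 + 3.18844 = 20.5495, giving posterior SD = 1/√20.5495 = 0.221.
Posterior mean = (17.3611·1.71 + 3.18844·1.98) / 20.5495 = 1.752.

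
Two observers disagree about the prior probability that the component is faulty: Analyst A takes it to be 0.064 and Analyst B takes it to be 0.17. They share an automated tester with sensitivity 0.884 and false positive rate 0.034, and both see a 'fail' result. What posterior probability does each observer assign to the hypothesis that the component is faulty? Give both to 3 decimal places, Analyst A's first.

The likelihood ratio for a 'fail' result is 0.884/0.034 = 26.000.
Analyst A: prior odds 0.064/0.936 = 0.068376; posterior odds 1.7778; posterior probability 0.640.
Analyst B: prior odds 0.17/0.83 = 0.20482; posterior odds 5.3253; posterior probability 0.842.

Analyst A: 0.640; Analyst B: 0.842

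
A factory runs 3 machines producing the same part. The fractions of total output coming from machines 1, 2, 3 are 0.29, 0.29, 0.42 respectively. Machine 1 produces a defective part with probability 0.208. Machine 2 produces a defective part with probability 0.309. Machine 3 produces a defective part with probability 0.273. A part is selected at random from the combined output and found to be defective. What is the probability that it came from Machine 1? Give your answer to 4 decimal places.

Posterior probability ≈ 0.2280

Tabulate prior·likelihood by source: [1] prior 0.29, lik 0.208, product 0.06032; [2] prior 0.29, lik 0.309, product 0.08961; [3] prior 0.42, lik 0.273, product 0.1147.
Normalizing constant = 0.26459; the posterior for Machine 1 is its product over the sum, 0.06032/0.26459 = 0.2280.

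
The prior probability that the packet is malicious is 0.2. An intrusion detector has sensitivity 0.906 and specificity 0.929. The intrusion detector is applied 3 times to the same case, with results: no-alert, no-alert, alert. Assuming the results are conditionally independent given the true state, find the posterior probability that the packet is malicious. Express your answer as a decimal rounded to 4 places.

Let H be the event that the packet is malicious; start with P(H) = 0.2. P('alert'|H) = 0.906, P('alert'|¬H) = 0.071.
Update on result 1 ('no-alert'): P(H) ← 0.094·0.2000 / (0.094·0.2000 + 0.929·0.8000) = 0.018800/0.76200 = 0.0247.
Update on result 2 ('no-alert'): P(H) ← 0.094·0.0247 / (0.094·0.0247 + 0.929·0.9753) = 0.0023192/0.90840 = 0.0026.
Update on result 3 ('alert'): P(H) ← 0.906·0.0026 / (0.906·0.0026 + 0.071·0.9974) = 0.0023130/0.073132 = 0.0316.

Posterior P(H) ≈ 0.0316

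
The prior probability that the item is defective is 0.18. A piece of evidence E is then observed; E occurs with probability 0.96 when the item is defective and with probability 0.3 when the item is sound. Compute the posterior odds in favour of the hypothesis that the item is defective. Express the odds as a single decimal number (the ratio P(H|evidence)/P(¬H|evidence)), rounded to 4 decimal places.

Posterior odds ≈ 0.7024

Prior odds = 0.18/(1−0.18) = 0.21951.
Likelihood ratio for E = 0.96/0.3 = 3.2000.
Posterior odds = prior odds × LR = 0.70244.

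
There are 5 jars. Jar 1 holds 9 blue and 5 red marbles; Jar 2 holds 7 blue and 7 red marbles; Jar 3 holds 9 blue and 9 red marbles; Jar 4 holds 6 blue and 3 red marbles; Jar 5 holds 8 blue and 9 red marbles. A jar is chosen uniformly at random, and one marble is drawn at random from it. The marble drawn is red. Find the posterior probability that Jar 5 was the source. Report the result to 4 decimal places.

Posterior probability ≈ 0.2385

P(red|Jar 1) = 0.3571; P(red|Jar 2) = 0.5; P(red|Jar 3) = 0.5; P(red|Jar 4) = 0.3333; P(red|Jar 5) = 0.5294.
Prior × likelihood for each source: 0.2·0.3571=0.07143, 0.2·0.5=0.1000, 0.2·0.5=0.1000, 0.2·0.3333=0.06667, 0.2·0.5294=0.1059. Summing gives P(red) = 0.44398.
P(Jar 5 | red) = 0.1059 / 0.44398 = 0.2385.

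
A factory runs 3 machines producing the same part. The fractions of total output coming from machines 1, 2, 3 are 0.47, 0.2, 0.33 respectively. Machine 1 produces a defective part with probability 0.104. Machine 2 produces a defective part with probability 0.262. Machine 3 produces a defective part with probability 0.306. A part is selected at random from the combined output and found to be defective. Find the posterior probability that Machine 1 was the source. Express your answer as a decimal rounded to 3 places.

Posterior probability ≈ 0.242

Tabulate prior·likelihood by source: [1] prior 0.47, lik 0.104, product 0.04888; [2] prior 0.2, lik 0.262, product 0.05240; [3] prior 0.33, lik 0.306, product 0.1010.
Normalizing constant = 0.20226; the posterior for Machine 1 is its product over the sum, 0.04888/0.20226 = 0.242.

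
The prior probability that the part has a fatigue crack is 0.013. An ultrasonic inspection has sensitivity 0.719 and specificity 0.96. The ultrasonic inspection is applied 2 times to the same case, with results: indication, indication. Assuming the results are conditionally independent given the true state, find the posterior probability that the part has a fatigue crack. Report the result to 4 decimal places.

Posterior P(H) ≈ 0.8097

Let H be the event that the part has a fatigue crack; start with P(H) = 0.013. P('indication'|H) = 0.719, P('indication'|¬H) = 0.04.
Update on result 1 ('indication'): P(H) ← 0.719·0.0130 / (0.719·0.0130 + 0.04·0.9870) = 0.0093470/0.048827 = 0.1914.
Update on result 2 ('indication'): P(H) ← 0.719·0.1914 / (0.719·0.1914 + 0.04·0.8086) = 0.13764/0.16998 = 0.8097.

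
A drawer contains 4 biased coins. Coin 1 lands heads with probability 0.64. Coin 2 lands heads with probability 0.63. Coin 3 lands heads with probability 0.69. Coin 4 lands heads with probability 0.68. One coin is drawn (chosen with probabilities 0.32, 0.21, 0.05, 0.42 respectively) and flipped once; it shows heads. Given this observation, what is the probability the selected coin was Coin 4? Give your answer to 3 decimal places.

Tabulate prior·likelihood by source: [1] prior 0.32, lik 0.64, product 0.2048; [2] prior 0.21, lik 0.63, product 0.1323; [3] prior 0.05, lik 0.69, product 0.03450; [4] prior 0.42, lik 0.68, product 0.2856.
Normalizing constant = 0.65720; the posterior for Coin 4 is its product over the sum, 0.2856/0.65720 = 0.435.

Posterior probability ≈ 0.435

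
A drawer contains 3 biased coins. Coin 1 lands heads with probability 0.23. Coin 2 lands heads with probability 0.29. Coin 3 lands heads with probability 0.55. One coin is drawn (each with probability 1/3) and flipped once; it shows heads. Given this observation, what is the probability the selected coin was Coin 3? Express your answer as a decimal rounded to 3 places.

P(heads|C1) = 0.23; P(heads|C2) = 0.29; P(heads|C3) = 0.55.
Prior × likelihood for each source: 0.333333·0.23=0.07667, 0.333333·0.29=0.09667, 0.333333·0.55=0.1833. Summing gives P(heads) = 0.35667.
P(Coin 3 | heads) = 0.1833 / 0.35667 = 0.514.

Posterior probability ≈ 0.514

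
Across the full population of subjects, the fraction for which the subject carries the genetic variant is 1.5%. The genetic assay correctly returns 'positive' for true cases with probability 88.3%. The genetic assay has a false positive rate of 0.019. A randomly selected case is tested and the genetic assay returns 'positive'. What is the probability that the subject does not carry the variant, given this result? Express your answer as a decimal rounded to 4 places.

Write H for 'the subject carries the genetic variant'. Prior odds H:¬H = 0.015/0.985 = 0.015228. For the 'positive' outcome, the likelihood ratio is 0.883/0.019 = 46.474.
Posterior odds = 0.015228 × 46.474 = 0.70772, so P(H|E) = 0.70772/(1+0.70772) = 0.4144. Then P(¬H|E) = 1 − 0.4144 = 0.5856.

P(¬H | E) ≈ 0.5856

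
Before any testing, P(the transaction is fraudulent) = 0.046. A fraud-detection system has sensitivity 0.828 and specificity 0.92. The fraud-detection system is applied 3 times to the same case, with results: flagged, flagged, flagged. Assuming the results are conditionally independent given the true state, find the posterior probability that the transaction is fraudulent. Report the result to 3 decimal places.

Posterior P(H) ≈ 0.982

With H the event that the transaction is fraudulent, the joint likelihood of the observed sequence is P(data|H) = 0.828·0.828·0.828 = 0.56766 and P(data|¬H) = 0.08·0.08·0.08 = 0.00051200.
Bayes: P(H|data) = 0.046·0.56766 / (0.046·0.56766 + 0.954·0.00051200) = 0.026113/0.026601 = 0.9816.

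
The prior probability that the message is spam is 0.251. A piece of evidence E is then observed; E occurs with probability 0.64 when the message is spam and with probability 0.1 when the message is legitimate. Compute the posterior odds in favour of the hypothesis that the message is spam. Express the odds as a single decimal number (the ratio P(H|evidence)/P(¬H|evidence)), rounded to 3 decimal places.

Posterior odds ≈ 2.145

Prior odds = 0.251/(1−0.251) = 0.33511. In log-odds, ln(0.33511) = -1.0933.
Add log likelihood ratio: ln(6.4000) = 1.8563.
Posterior log-odds = 0.76301, so posterior odds = exp(0.76301) = 2.1447.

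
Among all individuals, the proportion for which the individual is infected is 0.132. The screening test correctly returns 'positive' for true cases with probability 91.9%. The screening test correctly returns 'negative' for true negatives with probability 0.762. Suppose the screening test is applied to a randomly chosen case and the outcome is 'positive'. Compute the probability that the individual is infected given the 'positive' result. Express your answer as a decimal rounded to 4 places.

P(H | E) ≈ 0.3700

Let H be the event that the individual is infected. P(H) = 0.132, so P(¬H) = 0.868. With E the 'positive' result, P(E|H) = 0.919 and P(E|¬H) = 0.238.
P(E) = 0.919·0.132 + 0.238·0.868 = 0.12131 + 0.20658 = 0.32789.
By Bayes' theorem, P(H|E) = 0.12131 / 0.32789 = 0.3700.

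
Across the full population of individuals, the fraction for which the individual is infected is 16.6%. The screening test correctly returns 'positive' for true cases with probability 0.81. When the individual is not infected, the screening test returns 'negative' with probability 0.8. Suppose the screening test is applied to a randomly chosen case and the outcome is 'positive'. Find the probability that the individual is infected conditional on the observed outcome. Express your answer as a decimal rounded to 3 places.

Let H be the event that the individual is infected. P(H) = 0.166, so P(¬H) = 0.834. With E the 'positive' result, P(E|H) = 0.81 and P(E|¬H) = 0.2.
P(E) = 0.81·0.166 + 0.2·0.834 = 0.13446 + 0.16680 = 0.30126.
By Bayes' theorem, P(H|E) = 0.13446 / 0.30126 = 0.446.

P(H | E) ≈ 0.446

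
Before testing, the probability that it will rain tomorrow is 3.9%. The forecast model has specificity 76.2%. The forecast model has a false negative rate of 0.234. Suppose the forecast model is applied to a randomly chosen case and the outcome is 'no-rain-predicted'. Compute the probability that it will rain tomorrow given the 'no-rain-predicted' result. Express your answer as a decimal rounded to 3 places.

P(H | E) ≈ 0.012

Let H be the event that it will rain tomorrow. P(H) = 0.039, so P(¬H) = 0.961. With E the 'no-rain-predicted' result, P(E|H) = 0.234 and P(E|¬H) = 0.762.
P(E) = 0.234·0.039 + 0.762·0.961 = 0.0091260 + 0.73228 = 0.74141.
By Bayes' theorem, P(H|E) = 0.0091260 / 0.74141 = 0.012.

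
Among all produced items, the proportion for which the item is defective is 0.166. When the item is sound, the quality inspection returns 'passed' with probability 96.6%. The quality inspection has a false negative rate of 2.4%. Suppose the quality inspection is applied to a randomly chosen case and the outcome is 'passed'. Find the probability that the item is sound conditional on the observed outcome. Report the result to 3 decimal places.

Write H for 'the item is defective'. Prior odds H:¬H = 0.166/0.834 = 0.19904. For the 'passed' outcome, the likelihood ratio is 0.024/0.966 = 0.024845.
Posterior odds = 0.19904 × 0.024845 = 0.0049451, so P(H|E) = 0.0049451/(1+0.0049451) = 0.005. Then P(¬H|E) = 1 − 0.005 = 0.995.

P(¬H | E) ≈ 0.995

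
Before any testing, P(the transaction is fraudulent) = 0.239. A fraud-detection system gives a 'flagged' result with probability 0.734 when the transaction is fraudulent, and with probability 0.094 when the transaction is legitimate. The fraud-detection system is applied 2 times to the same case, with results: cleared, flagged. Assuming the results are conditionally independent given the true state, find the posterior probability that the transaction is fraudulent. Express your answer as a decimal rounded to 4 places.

Posterior P(H) ≈ 0.4186

Let H be the event that the transaction is fraudulent; start with P(H) = 0.239. P('flagged'|H) = 0.734, P('flagged'|¬H) = 0.094.
Update on result 1 ('cleared'): P(H) ← 0.266·0.2390 / (0.266·0.2390 + 0.906·0.7610) = 0.063574/0.75304 = 0.0844.
Update on result 2 ('flagged'): P(H) ← 0.734·0.0844 / (0.734·0.0844 + 0.094·0.9156) = 0.061967/0.14803 = 0.4186.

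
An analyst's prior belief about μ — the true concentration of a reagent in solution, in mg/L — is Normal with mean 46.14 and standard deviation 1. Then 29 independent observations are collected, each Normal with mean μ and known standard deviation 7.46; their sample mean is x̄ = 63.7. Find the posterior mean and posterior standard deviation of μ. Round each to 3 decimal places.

Prior precision 1/τ₀² = 1/1² = 1.00000; data precision n/σ² = 29/7.46² = 0.521099.
Posterior precision = 1.00000 + 0.521099 = 1.52110, giving posterior SD = 1/√1.52110 = 0.811.
Posterior mean = (1.00000·46.14 + 0.521099·63.7) / 1.52110 = 52.156.

Posterior mean ≈ 52.156; posterior SD ≈ 0.811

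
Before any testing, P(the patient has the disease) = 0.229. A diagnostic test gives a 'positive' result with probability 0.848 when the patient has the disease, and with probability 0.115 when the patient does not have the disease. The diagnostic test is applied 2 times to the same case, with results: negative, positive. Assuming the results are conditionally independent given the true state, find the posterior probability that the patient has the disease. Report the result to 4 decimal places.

Posterior P(H) ≈ 0.2733

Let H be the event that the patient has the disease; start with P(H) = 0.229. P('positive'|H) = 0.848, P('positive'|¬H) = 0.115.
Update on result 1 ('negative'): P(H) ← 0.152·0.2290 / (0.152·0.2290 + 0.885·0.7710) = 0.034808/0.71714 = 0.0485.
Update on result 2 ('positive'): P(H) ← 0.848·0.0485 / (0.848·0.0485 + 0.115·0.9515) = 0.041159/0.15058 = 0.2733.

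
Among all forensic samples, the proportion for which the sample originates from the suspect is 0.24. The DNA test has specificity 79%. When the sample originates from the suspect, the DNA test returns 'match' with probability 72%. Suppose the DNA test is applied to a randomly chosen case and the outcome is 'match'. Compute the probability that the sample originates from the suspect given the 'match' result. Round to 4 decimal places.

Let H be the event that the sample originates from the suspect. P(H) = 0.24, so P(¬H) = 0.76. With E the 'match' result, P(E|H) = 0.72 and P(E|¬H) = 0.21.
P(E) = 0.72·0.24 + 0.21·0.76 = 0.17280 + 0.15960 = 0.33240.
By Bayes' theorem, P(H|E) = 0.17280 / 0.33240 = 0.5199.

P(H | E) ≈ 0.5199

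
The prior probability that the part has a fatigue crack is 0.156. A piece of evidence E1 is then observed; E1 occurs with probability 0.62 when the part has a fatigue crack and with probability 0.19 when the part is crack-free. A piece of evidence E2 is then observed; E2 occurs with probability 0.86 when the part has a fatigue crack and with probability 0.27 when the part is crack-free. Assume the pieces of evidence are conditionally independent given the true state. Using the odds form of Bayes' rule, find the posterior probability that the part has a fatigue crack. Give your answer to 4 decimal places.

Posterior probability ≈ 0.6577

Prior odds = 0.156/(1−0.156) = 0.18483.
Likelihood ratio for E1 = 0.62/0.19 = 3.2632.
Likelihood ratio for E2 = 0.86/0.27 = 3.1852.
Posterior odds = prior odds × LR₁ × LR₂ = 1.9211.
Posterior probability = odds/(1+odds) = 1.9211/2.9211 = 0.6577.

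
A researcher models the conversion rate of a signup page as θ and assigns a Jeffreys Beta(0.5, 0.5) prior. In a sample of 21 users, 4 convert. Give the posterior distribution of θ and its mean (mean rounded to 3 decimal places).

Observing 4 successes and 17 failures updates Beta(0.5, 0.5) by adding the success and failure counts to the two shape parameters: α = 0.5+4 = 4.5, β = 0.5+17 = 17.5.
Posterior mean = α/(α+β) = 4.5/22 = 0.205.

Posterior: Beta(4.5, 17.5); mean ≈ 0.205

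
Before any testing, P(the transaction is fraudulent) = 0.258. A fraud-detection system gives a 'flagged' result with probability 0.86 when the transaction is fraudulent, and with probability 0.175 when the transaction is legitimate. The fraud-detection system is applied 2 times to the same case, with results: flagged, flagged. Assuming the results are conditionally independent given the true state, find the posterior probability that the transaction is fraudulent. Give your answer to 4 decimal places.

Posterior P(H) ≈ 0.8936

With H the event that the transaction is fraudulent, the joint likelihood of the observed sequence is P(data|H) = 0.86·0.86 = 0.73960 and P(data|¬H) = 0.175·0.175 = 0.030625.
Bayes: P(H|data) = 0.258·0.73960 / (0.258·0.73960 + 0.742·0.030625) = 0.19082/0.21354 = 0.8936.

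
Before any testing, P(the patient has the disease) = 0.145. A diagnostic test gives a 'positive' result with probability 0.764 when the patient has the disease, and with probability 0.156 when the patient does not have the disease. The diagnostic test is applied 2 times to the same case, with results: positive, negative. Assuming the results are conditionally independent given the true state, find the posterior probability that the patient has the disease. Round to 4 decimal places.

Posterior P(H) ≈ 0.1885

Let H be the event that the patient has the disease; start with P(H) = 0.145. P('positive'|H) = 0.764, P('positive'|¬H) = 0.156.
Update on result 1 ('positive'): P(H) ← 0.764·0.1450 / (0.764·0.1450 + 0.156·0.8550) = 0.11078/0.24416 = 0.4537.
Update on result 2 ('negative'): P(H) ← 0.236·0.4537 / (0.236·0.4537 + 0.844·0.5463) = 0.10708/0.56814 = 0.1885.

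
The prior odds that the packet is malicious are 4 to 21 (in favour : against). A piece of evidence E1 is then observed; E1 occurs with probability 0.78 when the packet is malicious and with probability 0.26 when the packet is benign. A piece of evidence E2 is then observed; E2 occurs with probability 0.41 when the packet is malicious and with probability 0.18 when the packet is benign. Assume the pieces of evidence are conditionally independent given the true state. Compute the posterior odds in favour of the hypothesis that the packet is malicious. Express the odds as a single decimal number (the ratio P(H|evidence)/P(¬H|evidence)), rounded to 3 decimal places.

Prior odds = 4/21 = 0.19048. In log-odds, ln(0.19048) = -1.6582.
Add log likelihood ratios: ln(3.0000) + ln(2.2778) = 1.9218.
Posterior log-odds = 0.26358, so posterior odds = exp(0.26358) = 1.3016.

Posterior odds ≈ 1.302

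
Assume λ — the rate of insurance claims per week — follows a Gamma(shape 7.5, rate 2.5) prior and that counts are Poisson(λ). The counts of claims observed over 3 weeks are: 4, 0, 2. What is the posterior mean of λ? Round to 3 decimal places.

Posterior mean ≈ 2.455

The Poisson likelihood adds the total count to the shape and the number of exposure periods to the rate. Here ∑xᵢ = 6 and n = 3, so shape 7.5→13.5 and rate 2.5→5.5.
Posterior mean = shape/rate = 13.5/5.5 = 2.455.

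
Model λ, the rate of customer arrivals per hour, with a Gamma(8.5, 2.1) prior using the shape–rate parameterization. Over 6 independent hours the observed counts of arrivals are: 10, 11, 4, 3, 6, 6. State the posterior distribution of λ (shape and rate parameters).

Posterior: Gamma(shape=48.5, rate=8.1)

Total count ∑xᵢ = 40 over n = 6 hours.
Gamma is conjugate to the Poisson likelihood: posterior is Gamma(shape = 8.5+40 = 48.5, rate = 2.1+6 = 8.1).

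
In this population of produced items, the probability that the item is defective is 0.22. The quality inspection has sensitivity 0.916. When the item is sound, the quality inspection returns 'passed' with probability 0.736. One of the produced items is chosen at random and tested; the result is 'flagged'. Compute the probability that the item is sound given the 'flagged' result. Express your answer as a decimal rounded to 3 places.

P(¬H | E) ≈ 0.505

Write H for 'the item is defective'. Prior odds H:¬H = 0.22/0.78 = 0.28205. For the 'flagged' outcome, the likelihood ratio is 0.916/0.264 = 3.4697.
Posterior odds = 0.28205 × 3.4697 = 0.97863, so P(H|E) = 0.97863/(1+0.97863) = 0.495. Then P(¬H|E) = 1 − 0.495 = 0.505.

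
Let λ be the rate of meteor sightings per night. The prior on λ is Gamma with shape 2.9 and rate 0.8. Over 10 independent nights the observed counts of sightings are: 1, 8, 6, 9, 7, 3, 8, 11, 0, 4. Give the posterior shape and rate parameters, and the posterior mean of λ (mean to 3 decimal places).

The Poisson likelihood adds the total count to the shape and the number of exposure periods to the rate. Here ∑xᵢ = 57 and n = 10, so shape 2.9→59.9 and rate 0.8→10.8.
Posterior mean = shape/rate = 59.9/10.8 = 5.546.

Posterior: Gamma(shape=59.9, rate=10.8); mean ≈ 5.546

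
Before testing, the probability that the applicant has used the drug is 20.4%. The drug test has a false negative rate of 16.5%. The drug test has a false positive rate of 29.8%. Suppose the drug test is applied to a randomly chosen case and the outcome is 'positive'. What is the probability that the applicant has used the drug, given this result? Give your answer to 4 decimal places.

Let H be the event that the applicant has used the drug. P(H) = 0.204, so P(¬H) = 0.796. With E the 'positive' result, P(E|H) = 0.835 and P(E|¬H) = 0.298.
P(E) = 0.835·0.204 + 0.298·0.796 = 0.17034 + 0.23721 = 0.40755.
By Bayes' theorem, P(H|E) = 0.17034 / 0.40755 = 0.4180.

P(H | E) ≈ 0.4180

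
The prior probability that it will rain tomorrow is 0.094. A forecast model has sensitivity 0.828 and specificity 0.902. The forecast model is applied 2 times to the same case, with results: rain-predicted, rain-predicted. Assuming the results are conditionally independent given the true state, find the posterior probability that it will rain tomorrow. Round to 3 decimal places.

With H the event that it will rain tomorrow, the joint likelihood of the observed sequence is P(data|H) = 0.828·0.828 = 0.68558 and P(data|¬H) = 0.098·0.098 = 0.0096040.
Bayes: P(H|data) = 0.094·0.68558 / (0.094·0.68558 + 0.906·0.0096040) = 0.064445/0.073146 = 0.8810.

Posterior P(H) ≈ 0.881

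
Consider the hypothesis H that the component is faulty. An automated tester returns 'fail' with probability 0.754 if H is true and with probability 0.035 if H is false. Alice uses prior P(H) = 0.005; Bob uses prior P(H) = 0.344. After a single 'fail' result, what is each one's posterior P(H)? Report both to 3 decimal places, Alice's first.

The likelihood ratio for a 'fail' result is 0.754/0.035 = 21.543.
Alice: prior odds 0.005/0.995 = 0.0050251; posterior odds 0.10826; posterior probability 0.098.
Bob: prior odds 0.344/0.656 = 0.52439; posterior odds 11.297; posterior probability 0.919.

Alice: 0.098; Bob: 0.919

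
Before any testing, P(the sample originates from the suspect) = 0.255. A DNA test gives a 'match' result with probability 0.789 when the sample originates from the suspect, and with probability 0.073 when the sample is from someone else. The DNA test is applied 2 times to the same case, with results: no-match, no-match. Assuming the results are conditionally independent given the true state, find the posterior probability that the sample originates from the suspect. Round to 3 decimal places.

With H the event that the sample originates from the suspect, the joint likelihood of the observed sequence is P(data|H) = 0.211·0.211 = 0.044521 and P(data|¬H) = 0.927·0.927 = 0.85933.
Bayes: P(H|data) = 0.255·0.044521 / (0.255·0.044521 + 0.745·0.85933) = 0.011353/0.65155 = 0.0174.

Posterior P(H) ≈ 0.017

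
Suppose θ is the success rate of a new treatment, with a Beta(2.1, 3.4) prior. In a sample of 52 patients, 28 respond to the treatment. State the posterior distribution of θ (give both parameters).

Posterior: Beta(30.1, 27.4)

Observing 28 successes and 24 failures updates Beta(2.1, 3.4) by adding the success and failure counts to the two shape parameters: α = 2.1+28 = 30.1, β = 3.4+24 = 27.4.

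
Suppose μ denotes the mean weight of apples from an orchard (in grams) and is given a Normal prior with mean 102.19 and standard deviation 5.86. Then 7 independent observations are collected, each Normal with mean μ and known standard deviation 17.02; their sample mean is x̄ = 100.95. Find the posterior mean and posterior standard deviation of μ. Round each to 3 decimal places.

Posterior mean ≈ 101.628; posterior SD ≈ 4.332

Prior precision 1/τ₀² = 1/5.86² = 0.0291209; data precision n/σ² = 7/17.02² = 0.0241646.
Posterior precision = 0.0291209 + 0.0241646 = 0.0532855, giving posterior SD = 1/√0.0532855 = 4.332.
Posterior mean = (0.0291209·102.19 + 0.0241646·100.95) / 0.0532855 = 101.628.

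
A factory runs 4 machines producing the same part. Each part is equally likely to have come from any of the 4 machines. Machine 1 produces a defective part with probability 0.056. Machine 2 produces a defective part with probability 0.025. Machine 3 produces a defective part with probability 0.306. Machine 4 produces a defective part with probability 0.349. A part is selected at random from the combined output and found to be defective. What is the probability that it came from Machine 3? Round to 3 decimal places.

P(defective|M1) = 0.056; P(defective|M2) = 0.025; P(defective|M3) = 0.306; P(defective|M4) = 0.349.
Prior × likelihood for each source: 0.25·0.056=0.01400, 0.25·0.025=0.006250, 0.25·0.306=0.07650, 0.25·0.349=0.08725. Summing gives P(defective) = 0.18400.
P(Machine 3 | defective) = 0.07650 / 0.18400 = 0.416.

Posterior probability ≈ 0.416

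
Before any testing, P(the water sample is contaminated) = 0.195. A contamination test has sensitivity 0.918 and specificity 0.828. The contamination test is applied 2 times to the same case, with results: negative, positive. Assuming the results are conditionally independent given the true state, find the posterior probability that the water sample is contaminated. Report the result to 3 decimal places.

Posterior P(H) ≈ 0.114

With H the event that the water sample is contaminated, the joint likelihood of the observed sequence is P(data|H) = 0.082·0.918 = 0.075276 and P(data|¬H) = 0.828·0.172 = 0.14242.
Bayes: P(H|data) = 0.195·0.075276 / (0.195·0.075276 + 0.805·0.14242) = 0.014679/0.12932 = 0.1135.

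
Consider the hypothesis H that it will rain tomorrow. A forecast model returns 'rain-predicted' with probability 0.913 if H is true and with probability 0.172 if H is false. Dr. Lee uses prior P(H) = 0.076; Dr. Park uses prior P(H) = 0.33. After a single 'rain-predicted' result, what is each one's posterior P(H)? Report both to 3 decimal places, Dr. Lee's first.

P('+'|H) = 0.913, P('+'|¬H) = 0.172.
Dr. Lee: numerator 0.913·0.076 = 0.069388; evidence = 0.069388+0.172·0.924 = 0.22832; posterior = 0.304.
Dr. Park: numerator 0.913·0.33 = 0.30129; evidence = 0.30129+0.172·0.67 = 0.41653; posterior = 0.723.

Dr. Lee: 0.304; Dr. Park: 0.723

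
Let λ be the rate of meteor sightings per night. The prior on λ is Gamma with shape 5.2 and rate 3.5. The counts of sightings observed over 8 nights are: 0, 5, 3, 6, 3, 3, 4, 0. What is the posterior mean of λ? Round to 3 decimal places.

The Poisson likelihood adds the total count to the shape and the number of exposure periods to the rate. Here ∑xᵢ = 24 and n = 8, so shape 5.2→29.2 and rate 3.5→11.5.
Posterior mean = shape/rate = 29.2/11.5 = 2.539.

Posterior mean ≈ 2.539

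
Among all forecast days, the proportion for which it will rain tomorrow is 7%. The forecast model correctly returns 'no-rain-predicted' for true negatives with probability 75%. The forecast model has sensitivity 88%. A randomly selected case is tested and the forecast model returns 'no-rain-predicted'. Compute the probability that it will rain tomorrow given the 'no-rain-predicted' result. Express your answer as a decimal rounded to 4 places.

Write H for 'it will rain tomorrow'. Prior odds H:¬H = 0.07/0.93 = 0.075269. For the 'no-rain-predicted' outcome, the likelihood ratio is 0.12/0.75 = 0.16000.
Posterior odds = 0.075269 × 0.16000 = 0.012043, so P(H|E) = 0.012043/(1+0.012043) = 0.0119.

P(H | E) ≈ 0.0119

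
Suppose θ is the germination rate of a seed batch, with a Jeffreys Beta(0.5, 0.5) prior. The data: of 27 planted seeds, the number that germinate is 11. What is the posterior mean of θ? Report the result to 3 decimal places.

Posterior mean ≈ 0.411

The binomial likelihood is conjugate to the Beta prior: with 11 successes and 16 failures, the posterior is Beta(0.5+11, 0.5+16) = Beta(11.5, 16.5).
Posterior mean = α/(α+β) = 11.5/28 = 0.411.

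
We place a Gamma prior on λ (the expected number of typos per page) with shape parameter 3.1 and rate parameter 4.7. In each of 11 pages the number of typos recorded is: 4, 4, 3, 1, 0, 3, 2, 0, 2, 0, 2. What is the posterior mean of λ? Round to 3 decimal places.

The Poisson likelihood adds the total count to the shape and the number of exposure periods to the rate. Here ∑xᵢ = 21 and n = 11, so shape 3.1→24.1 and rate 4.7→15.7.
E[λ | data] = 24.1/15.7 = 1.535.

Posterior mean ≈ 1.535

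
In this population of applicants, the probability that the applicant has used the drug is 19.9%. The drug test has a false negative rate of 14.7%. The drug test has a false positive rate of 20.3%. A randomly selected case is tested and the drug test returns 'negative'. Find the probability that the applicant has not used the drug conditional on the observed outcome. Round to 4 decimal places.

P(¬H | E) ≈ 0.9562

Write H for 'the applicant has used the drug'. Prior odds H:¬H = 0.199/0.801 = 0.24844. For the 'negative' outcome, the likelihood ratio is 0.147/0.797 = 0.18444.
Posterior odds = 0.24844 × 0.18444 = 0.045823, so P(H|E) = 0.045823/(1+0.045823) = 0.0438. Then P(¬H|E) = 1 − 0.0438 = 0.9562.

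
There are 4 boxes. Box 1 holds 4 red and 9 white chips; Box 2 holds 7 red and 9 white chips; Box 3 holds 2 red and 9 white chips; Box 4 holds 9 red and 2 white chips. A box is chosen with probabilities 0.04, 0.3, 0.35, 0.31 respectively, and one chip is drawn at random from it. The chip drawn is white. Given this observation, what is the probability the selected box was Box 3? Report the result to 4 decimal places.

Posterior probability ≈ 0.5311

P(white|Box 1) = 0.6923; P(white|Box 2) = 0.5625; P(white|Box 3) = 0.8182; P(white|Box 4) = 0.1818.
Prior × likelihood for each source: 0.04·0.6923=0.02769, 0.3·0.5625=0.1687, 0.35·0.8182=0.2864, 0.31·0.1818=0.05636. Summing gives P(white) = 0.53917.
P(Box 3 | white) = 0.2864 / 0.53917 = 0.5311.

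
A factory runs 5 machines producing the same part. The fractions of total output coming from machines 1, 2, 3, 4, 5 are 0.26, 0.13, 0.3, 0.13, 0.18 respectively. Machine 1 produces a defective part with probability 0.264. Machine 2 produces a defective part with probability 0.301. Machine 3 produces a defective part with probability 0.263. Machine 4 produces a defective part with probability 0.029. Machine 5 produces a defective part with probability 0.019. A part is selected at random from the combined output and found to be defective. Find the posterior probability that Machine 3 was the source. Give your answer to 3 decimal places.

P(defective|M1) = 0.264; P(defective|M2) = 0.301; P(defective|M3) = 0.263; P(defective|M4) = 0.029; P(defective|M5) = 0.019.
Prior × likelihood for each source: 0.26·0.264=0.06864, 0.13·0.301=0.03913, 0.3·0.263=0.07890, 0.13·0.029=0.003770, 0.18·0.019=0.003420. Summing gives P(defective) = 0.19386.
P(Machine 3 | defective) = 0.07890 / 0.19386 = 0.407.

Posterior probability ≈ 0.407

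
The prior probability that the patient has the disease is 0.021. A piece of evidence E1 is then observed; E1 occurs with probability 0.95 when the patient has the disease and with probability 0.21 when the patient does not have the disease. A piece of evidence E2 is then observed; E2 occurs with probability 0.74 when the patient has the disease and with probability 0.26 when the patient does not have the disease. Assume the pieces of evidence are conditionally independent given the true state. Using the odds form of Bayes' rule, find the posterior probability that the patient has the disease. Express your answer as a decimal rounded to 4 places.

Posterior probability ≈ 0.2164

Prior odds = 0.021/(1−0.021) = 0.021450.
Likelihood ratio for E1 = 0.95/0.21 = 4.5238.
Likelihood ratio for E2 = 0.74/0.26 = 2.8462.
Posterior odds = prior odds × LR₁ × LR₂ = 0.27618.
Posterior probability = odds/(1+odds) = 0.27618/1.2762 = 0.2164.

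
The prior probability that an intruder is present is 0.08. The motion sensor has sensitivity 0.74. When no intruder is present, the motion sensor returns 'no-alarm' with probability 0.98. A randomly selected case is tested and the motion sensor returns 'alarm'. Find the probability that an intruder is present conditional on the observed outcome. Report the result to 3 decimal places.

Let H be the event that an intruder is present. P(H) = 0.08, so P(¬H) = 0.92. With E the 'alarm' result, P(E|H) = 0.74 and P(E|¬H) = 0.02.
P(E) = 0.74·0.08 + 0.02·0.92 = 0.059200 + 0.018400 = 0.077600.
By Bayes' theorem, P(H|E) = 0.059200 / 0.077600 = 0.763.

P(H | E) ≈ 0.763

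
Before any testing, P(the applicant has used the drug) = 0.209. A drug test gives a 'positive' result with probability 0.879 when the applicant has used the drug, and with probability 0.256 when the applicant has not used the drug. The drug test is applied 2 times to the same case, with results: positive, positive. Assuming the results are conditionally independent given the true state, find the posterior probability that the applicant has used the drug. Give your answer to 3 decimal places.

With H the event that the applicant has used the drug, the joint likelihood of the observed sequence is P(data|H) = 0.879·0.879 = 0.77264 and P(data|¬H) = 0.256·0.256 = 0.065536.
Bayes: P(H|data) = 0.209·0.77264 / (0.209·0.77264 + 0.791·0.065536) = 0.16148/0.21332 = 0.7570.

Posterior P(H) ≈ 0.757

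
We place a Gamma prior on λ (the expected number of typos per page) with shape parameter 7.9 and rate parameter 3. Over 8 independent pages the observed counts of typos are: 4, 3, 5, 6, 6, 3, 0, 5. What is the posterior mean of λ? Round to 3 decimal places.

The Poisson likelihood adds the total count to the shape and the number of exposure periods to the rate. Here ∑xᵢ = 32 and n = 8, so shape 7.9→39.9 and rate 3→11.
Posterior mean = shape/rate = 39.9/11 = 3.627.

Posterior mean ≈ 3.627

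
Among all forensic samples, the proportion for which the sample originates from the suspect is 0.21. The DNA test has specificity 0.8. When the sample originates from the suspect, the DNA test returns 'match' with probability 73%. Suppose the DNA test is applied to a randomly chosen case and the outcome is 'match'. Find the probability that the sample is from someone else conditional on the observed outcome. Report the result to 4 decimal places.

Let H be the event that the sample originates from the suspect. P(H) = 0.21, so P(¬H) = 0.79. With E the 'match' result, P(E|H) = 0.73 and P(E|¬H) = 0.2.
P(E) = 0.73·0.21 + 0.2·0.79 = 0.15330 + 0.15800 = 0.31130.
By Bayes' theorem, P(H|E) = 0.15330 / 0.31130 = 0.4925. Hence P(¬H|E) = 1 − 0.4925 = 0.5075.

P(¬H | E) ≈ 0.5075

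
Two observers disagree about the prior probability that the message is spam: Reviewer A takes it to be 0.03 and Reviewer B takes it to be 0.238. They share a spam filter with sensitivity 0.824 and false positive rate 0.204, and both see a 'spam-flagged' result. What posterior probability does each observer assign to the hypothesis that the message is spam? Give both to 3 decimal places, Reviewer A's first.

P('+'|H) = 0.824, P('+'|¬H) = 0.204.
Reviewer A: numerator 0.824·0.03 = 0.024720; evidence = 0.024720+0.204·0.97 = 0.22260; posterior = 0.111.
Reviewer B: numerator 0.824·0.238 = 0.19611; evidence = 0.19611+0.204·0.762 = 0.35156; posterior = 0.558.

Reviewer A: 0.111; Reviewer B: 0.558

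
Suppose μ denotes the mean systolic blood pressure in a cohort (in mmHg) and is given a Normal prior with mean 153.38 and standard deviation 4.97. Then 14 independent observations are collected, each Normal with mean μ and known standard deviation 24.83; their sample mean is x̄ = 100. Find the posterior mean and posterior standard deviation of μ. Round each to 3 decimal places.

With known σ, the Normal prior is conjugate. Weight on the data is w = (n/σ²)/(n/σ² + 1/τ₀²) = 0.0227078/(0.0227078+0.0404844) = 0.35934.
Posterior mean = w·x̄ + (1−w)·μ₀ = 0.35934·100 + 0.64066·153.38 = 134.198. Posterior variance = 1/(0.0227078+0.0404844) = 15.8248, so SD = 3.978.

Posterior mean ≈ 134.198; posterior SD ≈ 3.978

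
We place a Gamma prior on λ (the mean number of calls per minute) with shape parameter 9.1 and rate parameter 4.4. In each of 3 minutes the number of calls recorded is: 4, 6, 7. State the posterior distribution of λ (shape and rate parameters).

Total count ∑xᵢ = 17 over n = 3 minutes.
Gamma is conjugate to the Poisson likelihood: posterior is Gamma(shape = 9.1+17 = 26.1, rate = 4.4+3 = 7.4).

Posterior: Gamma(shape=26.1, rate=7.4)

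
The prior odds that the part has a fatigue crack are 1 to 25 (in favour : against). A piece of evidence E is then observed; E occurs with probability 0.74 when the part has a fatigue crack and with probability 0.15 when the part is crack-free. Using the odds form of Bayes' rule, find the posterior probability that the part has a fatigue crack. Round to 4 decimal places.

Prior odds = 1/25 = 0.040000. In log-odds, ln(0.040000) = -3.2189.
Add log likelihood ratio: ln(4.9333) = 1.5960.
Posterior log-odds = -1.6229, so posterior odds = exp(-1.6229) = 0.19733. Converting, P(H|E) = 0.19733/1.1973 = 0.1648.

Posterior probability ≈ 0.1648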